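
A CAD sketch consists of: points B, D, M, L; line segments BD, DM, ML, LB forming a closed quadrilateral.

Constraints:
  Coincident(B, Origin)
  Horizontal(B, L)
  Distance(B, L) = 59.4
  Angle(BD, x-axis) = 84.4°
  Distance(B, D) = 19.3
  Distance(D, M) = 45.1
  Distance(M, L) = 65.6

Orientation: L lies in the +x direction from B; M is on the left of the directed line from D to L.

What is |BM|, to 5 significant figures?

62.823

B is at the origin; BL is horizontal with |BL| = 59.4 and L in +x, so L = (59.4, 0). BD runs at 84.4° with |BD| = 19.3, so D = (1.8833, 19.208). M is determined by |DM| = 45.1 and |ML| = 65.6 together: it lies at the intersection of circle(D, 45.1) and circle(L, 65.6). With |DL| = 60.639, the foot of the radical line on DL is 11.608 from D and the perpendicular offset is √(45.1² − 11.608²) = 43.581. Taking the left-of-DL solution: M = (26.698, 56.868).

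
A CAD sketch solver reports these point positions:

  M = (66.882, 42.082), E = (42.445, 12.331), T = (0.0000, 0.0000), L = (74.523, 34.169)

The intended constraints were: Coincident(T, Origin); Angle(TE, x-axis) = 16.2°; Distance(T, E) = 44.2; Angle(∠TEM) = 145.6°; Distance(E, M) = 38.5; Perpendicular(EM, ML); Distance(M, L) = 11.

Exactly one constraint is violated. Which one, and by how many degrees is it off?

Perpendicular(EM, ML) — off by 6.60°.

T = (0.00, 0.00) ✓; TE at 16.20° ✓; |TE| = 44.20 ✓; ∠TEM = 145.6° ✓; |EM| = 38.50 ✓; ∠(EM, ML) = 96.60° ✗; |ML| = 11.00 ✓.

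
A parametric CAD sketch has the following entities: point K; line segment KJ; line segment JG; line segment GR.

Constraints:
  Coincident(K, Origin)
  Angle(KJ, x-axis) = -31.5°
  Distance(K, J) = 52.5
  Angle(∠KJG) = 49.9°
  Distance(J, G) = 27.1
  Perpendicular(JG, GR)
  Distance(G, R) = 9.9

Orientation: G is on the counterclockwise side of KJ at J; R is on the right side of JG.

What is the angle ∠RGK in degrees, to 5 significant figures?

170.51°

K is at the origin; KJ runs at -31.5° with length 52.5, so J = 52.5·(cos -31.5°, sin -31.5°) = (44.764, -27.431). ∠KJG = 49.9°, so JG runs at -31.5° + (180° − 49.9°) = 98.600° from the x-axis; with |JG| = 27.1, G = J + 27.1·(cos 98.600°, sin 98.600°) = (40.711, -0.63588). JG is perpendicular to GR; with |GR| = 9.9 on the right of JG, R = G + 9.9·(0.98876, 0.14954) = (50.500, 0.84452). Then cos ∠RGK = GR·GK / (|GR||GK|), giving 170.51°.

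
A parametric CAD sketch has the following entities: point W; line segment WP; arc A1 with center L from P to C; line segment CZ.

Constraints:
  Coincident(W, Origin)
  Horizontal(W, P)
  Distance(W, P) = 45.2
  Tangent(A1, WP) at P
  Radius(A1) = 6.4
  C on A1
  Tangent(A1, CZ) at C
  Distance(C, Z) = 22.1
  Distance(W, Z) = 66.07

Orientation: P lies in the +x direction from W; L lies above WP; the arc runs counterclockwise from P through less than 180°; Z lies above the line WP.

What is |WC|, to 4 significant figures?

50.70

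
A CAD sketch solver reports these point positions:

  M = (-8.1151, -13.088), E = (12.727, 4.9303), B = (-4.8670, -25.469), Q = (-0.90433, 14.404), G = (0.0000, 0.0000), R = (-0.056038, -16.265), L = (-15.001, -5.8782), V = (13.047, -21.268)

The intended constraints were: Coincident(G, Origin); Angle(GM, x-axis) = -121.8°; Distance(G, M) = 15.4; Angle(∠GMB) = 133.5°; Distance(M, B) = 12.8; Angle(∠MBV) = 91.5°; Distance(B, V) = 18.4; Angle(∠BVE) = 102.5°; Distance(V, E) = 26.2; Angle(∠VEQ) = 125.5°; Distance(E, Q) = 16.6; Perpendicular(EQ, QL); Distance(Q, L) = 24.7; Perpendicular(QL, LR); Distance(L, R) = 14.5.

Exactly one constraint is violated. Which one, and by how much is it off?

Distance(L, R) = 14.5 — off by 3.70.

G = (0.00, 0.00) ✓; GM at -121.8° ✓; |GM| = 15.40 ✓; ∠GMB = 133.5° ✓; |MB| = 12.80 ✓; ∠MBV = 91.50° ✓; |BV| = 18.40 ✓; ∠BVE = 102.5° ✓; |VE| = 26.20 ✓; ∠VEQ = 125.5° ✓; |EQ| = 16.60 ✓; ∠(EQ, QL) = 90.00° ✓; |QL| = 24.70 ✓; ∠(QL, LR) = 90.00° ✓; |LR| = 18.20 ✗.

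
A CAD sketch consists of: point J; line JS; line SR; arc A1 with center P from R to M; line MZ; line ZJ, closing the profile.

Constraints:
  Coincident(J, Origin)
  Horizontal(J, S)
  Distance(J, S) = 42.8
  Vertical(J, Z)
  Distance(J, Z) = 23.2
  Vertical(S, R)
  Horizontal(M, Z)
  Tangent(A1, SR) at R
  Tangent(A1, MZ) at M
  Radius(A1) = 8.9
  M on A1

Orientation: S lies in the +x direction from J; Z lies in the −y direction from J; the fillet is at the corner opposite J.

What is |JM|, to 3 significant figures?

41.1

J is at the origin; J and S share the same y with |JS| = 42.8 and S on the +x side, so S = (42.8, 0.00). JZ is vertical with |JZ| = 23.2 and Z on the −y side, so Z = (0.00, -23.2). The virtual corner opposite J is at (42.8, -23.2). Tangency of A1 to SR means the radius PR is perpendicular to SR and A1 meets MZ tangentially, so PM is at right angles to MZ, with radius 8.9, so the center P sits 8.9 in from both sides at P = (33.9, -14.3). That places the tangent points at R = (42.8, -14.3) on SR and M = (33.9, -23.2) on MZ. Then |JM| = |M − J| = 41.1.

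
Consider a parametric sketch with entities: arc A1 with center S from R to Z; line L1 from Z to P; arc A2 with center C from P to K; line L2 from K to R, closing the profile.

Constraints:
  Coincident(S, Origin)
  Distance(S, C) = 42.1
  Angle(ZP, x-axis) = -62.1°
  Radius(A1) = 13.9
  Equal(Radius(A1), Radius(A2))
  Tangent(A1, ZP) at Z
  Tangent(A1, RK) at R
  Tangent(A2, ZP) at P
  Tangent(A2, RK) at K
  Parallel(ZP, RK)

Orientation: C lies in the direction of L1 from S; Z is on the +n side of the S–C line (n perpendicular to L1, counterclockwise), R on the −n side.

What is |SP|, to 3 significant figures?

44.3

The slot axis is L1's direction at -62.1°, so u = (cos -62.1°, sin -62.1°) = (0.468, -0.884) and n = (−sin -62.1°, cos -62.1°) = (0.884, 0.468). S is at the origin and C lies 42.1 along u from S, so C = 42.1·u = (19.7, -37.2). Tangency of A1 to both parallel lines with radius 13.9 puts Z and R at S ± 13.9·n: Z = (12.3, 6.50), R = (-12.3, -6.50). Equal radii place P and K the same way about C: P = C + 13.9·n = (32.0, -30.7), K = C − 13.9·n = (7.42, -43.7). Then |SP| = |P − S| = 44.3.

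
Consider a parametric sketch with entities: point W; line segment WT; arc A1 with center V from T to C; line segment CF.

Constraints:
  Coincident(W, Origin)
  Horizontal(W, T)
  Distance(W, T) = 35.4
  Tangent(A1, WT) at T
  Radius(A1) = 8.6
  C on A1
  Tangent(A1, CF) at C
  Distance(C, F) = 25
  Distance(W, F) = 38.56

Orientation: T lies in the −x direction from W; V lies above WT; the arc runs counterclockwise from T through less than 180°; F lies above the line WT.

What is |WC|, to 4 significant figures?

27.84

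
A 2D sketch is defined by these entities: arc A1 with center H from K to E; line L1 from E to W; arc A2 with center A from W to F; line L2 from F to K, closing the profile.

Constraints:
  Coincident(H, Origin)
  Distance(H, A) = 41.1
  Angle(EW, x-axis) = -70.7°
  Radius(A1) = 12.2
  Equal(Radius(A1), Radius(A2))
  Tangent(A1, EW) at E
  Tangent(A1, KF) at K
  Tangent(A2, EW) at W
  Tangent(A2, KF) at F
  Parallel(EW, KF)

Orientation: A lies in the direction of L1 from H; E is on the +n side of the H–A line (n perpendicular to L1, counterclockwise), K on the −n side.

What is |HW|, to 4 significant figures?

42.87

Tangency of A1 to both parallel lines with radius 12.2 puts E and K at H ± 12.2·n: E = (11.51, 4.032), K = (-11.51, -4.032). Equal radii place W and F the same way about A: W = A + 12.2·n = (25.10, -34.76), F = A − 12.2·n = (2.070, -42.82). Then |HW| = |W − H| = 42.87.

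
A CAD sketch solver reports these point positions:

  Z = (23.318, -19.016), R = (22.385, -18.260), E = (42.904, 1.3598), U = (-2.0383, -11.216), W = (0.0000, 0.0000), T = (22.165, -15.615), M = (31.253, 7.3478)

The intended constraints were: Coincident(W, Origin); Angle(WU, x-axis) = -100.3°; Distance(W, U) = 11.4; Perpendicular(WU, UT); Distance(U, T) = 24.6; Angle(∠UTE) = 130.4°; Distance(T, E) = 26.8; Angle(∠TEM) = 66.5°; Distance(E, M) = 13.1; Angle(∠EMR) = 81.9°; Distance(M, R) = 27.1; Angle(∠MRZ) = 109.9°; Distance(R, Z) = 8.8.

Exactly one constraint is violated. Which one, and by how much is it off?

Distance(R, Z) = 8.8 — off by 7.60.

W = (0.00, 0.00) ✓; WU at -100.3° ✓; |WU| = 11.40 ✓; ∠(WU, UT) = 90.00° ✓; |UT| = 24.60 ✓; ∠UTE = 130.4° ✓; |TE| = 26.80 ✓; ∠TEM = 66.50° ✓; |EM| = 13.10 ✓; ∠EMR = 81.90° ✓; |MR| = 27.10 ✓; ∠MRZ = 109.9° ✓; |RZ| = 1.201 ✗.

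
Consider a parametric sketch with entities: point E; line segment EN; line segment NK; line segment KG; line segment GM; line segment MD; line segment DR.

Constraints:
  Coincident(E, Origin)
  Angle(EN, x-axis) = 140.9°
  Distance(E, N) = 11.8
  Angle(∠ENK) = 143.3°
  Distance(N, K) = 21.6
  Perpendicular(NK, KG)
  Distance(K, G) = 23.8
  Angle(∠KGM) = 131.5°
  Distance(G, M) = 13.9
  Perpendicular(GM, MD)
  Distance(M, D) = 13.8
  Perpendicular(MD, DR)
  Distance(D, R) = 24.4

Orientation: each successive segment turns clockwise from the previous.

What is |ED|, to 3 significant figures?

19.4

E is at the origin; EN runs at 140.9° with length 11.8, so N = (-9.16, 7.44). ∠ENK = 143.3° gives NK at 104° from the x-axis; with |NK| = 21.6, K = (-14.5, 28.4). The perpendicularity gives KG at right angles to NK, so KG runs at 14.2°; with |KG| = 23.8, G = (8.62, 34.2). ∠KGM = 131.5° gives GM at -34.3° from the x-axis; with |GM| = 13.9, M = (20.1, 26.4). GM is perpendicular to MD, so MD runs at -124°; with |MD| = 13.8, D = (12.3, 15.0). Then |ED| = |D − E| = 19.4.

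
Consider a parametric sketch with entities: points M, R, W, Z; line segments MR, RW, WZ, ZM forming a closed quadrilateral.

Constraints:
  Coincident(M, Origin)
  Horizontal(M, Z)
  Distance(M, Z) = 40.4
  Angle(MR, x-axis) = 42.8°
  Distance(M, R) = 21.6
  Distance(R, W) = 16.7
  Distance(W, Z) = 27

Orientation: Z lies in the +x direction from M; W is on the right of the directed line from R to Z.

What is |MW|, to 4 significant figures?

13.59

M is at the origin; M and Z share the same y with |MZ| = 40.4 and Z in +x, so Z = (40.4, 0). MR runs at 42.8° with |MR| = 21.6, so R = (15.85, 14.68). W is determined by |RW| = 16.7 and |WZ| = 27.0 together: it lies at the intersection of circle(R, 16.7) and circle(Z, 27.0). With |RZ| = 28.60, the foot of the radical line on RZ is 6.434 from R and the perpendicular offset is √(16.7² − 6.434²) = 15.41. Taking the right-of-RZ solution: W = (13.46, -1.853).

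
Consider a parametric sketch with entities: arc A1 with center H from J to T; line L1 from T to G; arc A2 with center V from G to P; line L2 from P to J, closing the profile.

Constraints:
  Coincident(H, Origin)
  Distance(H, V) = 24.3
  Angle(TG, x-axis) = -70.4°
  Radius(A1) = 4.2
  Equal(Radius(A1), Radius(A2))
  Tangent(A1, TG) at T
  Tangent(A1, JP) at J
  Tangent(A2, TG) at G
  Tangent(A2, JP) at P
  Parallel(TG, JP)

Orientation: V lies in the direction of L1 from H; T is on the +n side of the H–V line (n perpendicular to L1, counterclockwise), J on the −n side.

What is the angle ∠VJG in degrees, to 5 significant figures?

9.2631°

The slot axis is L1's direction at -70.4°, so u = (cos -70.4°, sin -70.4°) = (0.33545, -0.94206) and n = (−sin -70.4°, cos -70.4°) = (0.94206, 0.33545). H is at the origin and V lies 24.3 along u from H, so V = 24.3·u = (8.1515, -22.892). Tangency of A1 to both parallel lines with radius 4.2 puts T and J at H ± 4.2·n: T = (3.9566, 1.4089), J = (-3.9566, -1.4089). Equal radii place G and P the same way about V: G = V + 4.2·n = (12.108, -21.483), P = V − 4.2·n = (4.1948, -24.301). Then cos ∠VJG = JV·JG / (|JV||JG|), giving 9.2631°.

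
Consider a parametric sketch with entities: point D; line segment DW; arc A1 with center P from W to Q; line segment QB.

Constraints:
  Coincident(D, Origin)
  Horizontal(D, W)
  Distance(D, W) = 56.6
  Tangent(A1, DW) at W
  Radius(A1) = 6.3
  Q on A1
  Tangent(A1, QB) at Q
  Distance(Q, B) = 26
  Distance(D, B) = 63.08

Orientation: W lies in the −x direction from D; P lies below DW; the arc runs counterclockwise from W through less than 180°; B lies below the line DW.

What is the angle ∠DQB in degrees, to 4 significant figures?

78.07°

Checks: |PQ| = 6.300 ✓; ∠(PQ, QB) = 90.00° ✓; |QB| = 26.00 ✓; |DB| = 63.08 ✓.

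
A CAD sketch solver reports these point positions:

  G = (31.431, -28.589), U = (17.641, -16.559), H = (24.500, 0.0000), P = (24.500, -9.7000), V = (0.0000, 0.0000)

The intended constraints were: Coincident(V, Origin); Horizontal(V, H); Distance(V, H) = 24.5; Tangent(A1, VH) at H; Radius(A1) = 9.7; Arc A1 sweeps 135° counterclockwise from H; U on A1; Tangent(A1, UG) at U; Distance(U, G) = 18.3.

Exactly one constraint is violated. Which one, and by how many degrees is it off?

Tangent(A1, UG) at U — off by 3.90°.

V = (0.00, 0.00) ✓; V.y = 0.00, H.y = 0.00 ✓; |VH| = 24.50 ✓; ∠(PH, HV) = 90.00° ✓; |PH| = 9.700 ✓; bearing(P→U) − bearing(P→H) = 135.0° ✓; |PU| = 9.700 ✓; ∠(PU, UG) = 86.10° ✗; |UG| = 18.30 ✓.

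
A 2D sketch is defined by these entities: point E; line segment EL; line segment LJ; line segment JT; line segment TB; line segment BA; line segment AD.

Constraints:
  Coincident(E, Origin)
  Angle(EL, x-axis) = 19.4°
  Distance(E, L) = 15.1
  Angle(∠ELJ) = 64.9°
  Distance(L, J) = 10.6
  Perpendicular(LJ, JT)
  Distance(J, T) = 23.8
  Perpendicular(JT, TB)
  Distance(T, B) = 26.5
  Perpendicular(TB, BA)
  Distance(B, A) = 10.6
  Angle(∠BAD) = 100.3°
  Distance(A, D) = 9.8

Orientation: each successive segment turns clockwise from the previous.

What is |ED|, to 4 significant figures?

12.86

TB is perpendicular to BA, so BA runs at -5.700°; with |BA| = 10.6, A = (2.687, 22.15). ∠BAD = 100.3° gives AD at -85.40° from the x-axis; with |AD| = 9.8, D = (3.473, 12.38). Then |ED| = |D − E| = 12.86.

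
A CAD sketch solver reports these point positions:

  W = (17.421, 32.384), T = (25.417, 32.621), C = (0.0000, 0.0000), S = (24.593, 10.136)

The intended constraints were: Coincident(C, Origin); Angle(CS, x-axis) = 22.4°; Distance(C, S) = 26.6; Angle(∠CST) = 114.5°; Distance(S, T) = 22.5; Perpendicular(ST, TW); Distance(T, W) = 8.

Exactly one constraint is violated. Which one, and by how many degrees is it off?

Perpendicular(ST, TW) — off by 3.80°.

C = (0.00, 0.00) ✓; CS at 22.40° ✓; |CS| = 26.60 ✓; ∠CST = 114.5° ✓; |ST| = 22.50 ✓; ∠(ST, TW) = 93.80° ✗; |TW| = 8.000 ✓.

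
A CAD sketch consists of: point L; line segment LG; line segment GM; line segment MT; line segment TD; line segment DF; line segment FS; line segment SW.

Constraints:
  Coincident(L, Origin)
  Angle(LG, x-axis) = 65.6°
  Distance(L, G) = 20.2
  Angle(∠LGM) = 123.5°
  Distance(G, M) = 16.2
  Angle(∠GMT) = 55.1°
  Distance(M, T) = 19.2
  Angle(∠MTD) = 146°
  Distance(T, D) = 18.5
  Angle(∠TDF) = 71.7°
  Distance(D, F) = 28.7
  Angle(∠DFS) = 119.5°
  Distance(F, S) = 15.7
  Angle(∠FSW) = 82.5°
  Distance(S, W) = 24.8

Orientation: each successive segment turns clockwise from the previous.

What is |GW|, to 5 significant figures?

12.901

L is at the origin; LG runs at 65.6° with length 20.2, so G = (8.3447, 18.396). ∠LGM = 123.5° gives GM at 9.1000° from the x-axis; with |GM| = 16.2, M = (24.341, 20.958). ∠GMT = 55.1° gives MT at -115.80° from the x-axis; with |MT| = 19.2, T = (15.984, 3.6719). ∠MTD = 146.0° gives TD at -149.80° from the x-axis; with |TD| = 18.5, D = (-0.0047078, -5.6340). ∠TDF = 71.7° gives DF at 101.90° from the x-axis; with |DF| = 28.7, F = (-5.9228, 22.449). ∠DFS = 119.5° gives FS at 41.400° from the x-axis; with |FS| = 15.7, S = (5.8540, 32.832). ∠FSW = 82.5° gives SW at -56.100° from the x-axis; with |SW| = 24.8, W = (19.686, 12.247). Then |GW| = |W − G| = 12.901.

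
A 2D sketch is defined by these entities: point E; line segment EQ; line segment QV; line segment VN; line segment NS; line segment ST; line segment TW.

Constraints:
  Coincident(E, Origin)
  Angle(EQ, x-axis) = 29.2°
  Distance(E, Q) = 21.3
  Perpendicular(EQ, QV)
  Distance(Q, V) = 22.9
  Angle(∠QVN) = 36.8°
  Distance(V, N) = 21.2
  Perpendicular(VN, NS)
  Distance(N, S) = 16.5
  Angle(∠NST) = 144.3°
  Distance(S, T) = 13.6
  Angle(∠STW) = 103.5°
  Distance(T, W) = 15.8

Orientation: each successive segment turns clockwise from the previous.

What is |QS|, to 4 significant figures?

3.992

∠QVN = 36.8° gives VN at 156.0° from the x-axis; with |VN| = 21.2, N = (10.40, -0.9757). VN ⟂ NS, so NS runs at 66.00°; with |NS| = 16.5, S = (17.11, 14.10). Then |QS| = |S − Q| = 3.992.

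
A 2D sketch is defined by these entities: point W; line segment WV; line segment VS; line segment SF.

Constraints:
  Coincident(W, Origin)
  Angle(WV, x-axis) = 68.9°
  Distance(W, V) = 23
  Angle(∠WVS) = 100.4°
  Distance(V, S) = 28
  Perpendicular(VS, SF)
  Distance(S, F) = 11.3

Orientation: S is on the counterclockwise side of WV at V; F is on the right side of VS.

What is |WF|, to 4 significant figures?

46.74

W is at the origin; WV runs at 68.9° with length 23.0, so V = 23.0·(cos 68.9°, sin 68.9°) = (8.280, 21.46). ∠WVS = 100.4°, so VS runs at 68.9° + (180° − 100.4°) = 148.5° from the x-axis; with |VS| = 28.0, S = V + 28.0·(cos 148.5°, sin 148.5°) = (-15.59, 36.09). VS ⟂ SF; with |SF| = 11.3 on the right of VS, F = S + 11.3·(0.5225, 0.8526) = (-9.690, 45.72). Then |WF| = |F − W| = 46.74.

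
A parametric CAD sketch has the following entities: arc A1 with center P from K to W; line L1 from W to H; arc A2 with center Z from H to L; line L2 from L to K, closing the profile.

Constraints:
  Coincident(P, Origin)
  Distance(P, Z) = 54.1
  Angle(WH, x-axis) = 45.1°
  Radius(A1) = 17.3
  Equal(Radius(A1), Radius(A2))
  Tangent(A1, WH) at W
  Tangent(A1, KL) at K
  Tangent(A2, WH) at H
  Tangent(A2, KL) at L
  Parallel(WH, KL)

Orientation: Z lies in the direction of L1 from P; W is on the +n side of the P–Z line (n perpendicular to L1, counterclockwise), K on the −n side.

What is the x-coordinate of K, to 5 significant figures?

12.254

P is at the origin and Z lies 54.1 along u from P, so Z = 54.1·u = (38.188, 38.321). Tangency of A1 to both parallel lines with radius 17.3 puts W and K at P ± 17.3·n: W = (-12.254, 12.212), K = (12.254, -12.212). So K.x = 12.254.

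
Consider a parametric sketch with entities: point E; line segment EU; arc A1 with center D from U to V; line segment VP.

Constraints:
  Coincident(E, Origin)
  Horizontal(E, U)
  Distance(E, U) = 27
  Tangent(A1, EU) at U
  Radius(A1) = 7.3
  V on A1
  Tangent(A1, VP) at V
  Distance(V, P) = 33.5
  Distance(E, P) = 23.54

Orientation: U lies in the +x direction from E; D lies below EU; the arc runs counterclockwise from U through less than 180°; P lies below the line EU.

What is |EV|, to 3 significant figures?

22.4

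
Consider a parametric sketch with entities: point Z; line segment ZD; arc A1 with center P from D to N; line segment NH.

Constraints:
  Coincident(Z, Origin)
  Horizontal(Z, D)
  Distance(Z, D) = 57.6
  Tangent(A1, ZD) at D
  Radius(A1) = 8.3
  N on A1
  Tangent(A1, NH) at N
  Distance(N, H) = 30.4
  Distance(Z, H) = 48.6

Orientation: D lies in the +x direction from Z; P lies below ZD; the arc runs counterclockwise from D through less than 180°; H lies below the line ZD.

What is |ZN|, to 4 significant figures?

50.37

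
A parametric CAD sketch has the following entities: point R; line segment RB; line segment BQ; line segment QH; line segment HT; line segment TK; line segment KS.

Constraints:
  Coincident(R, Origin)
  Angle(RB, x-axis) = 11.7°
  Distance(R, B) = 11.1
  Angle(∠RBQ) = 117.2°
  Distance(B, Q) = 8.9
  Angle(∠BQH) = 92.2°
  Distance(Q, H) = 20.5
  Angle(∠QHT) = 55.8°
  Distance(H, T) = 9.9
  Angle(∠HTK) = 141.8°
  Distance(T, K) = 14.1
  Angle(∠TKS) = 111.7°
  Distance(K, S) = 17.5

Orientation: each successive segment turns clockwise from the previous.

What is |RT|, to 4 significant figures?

8.325

R is at the origin; RB runs at 11.7° with length 11.1, so B = (10.87, 2.251). ∠RBQ = 117.2° gives BQ at -51.10° from the x-axis; with |BQ| = 8.9, Q = (16.46, -4.675). ∠BQH = 92.2° gives QH at -138.9° from the x-axis; with |QH| = 20.5, H = (1.010, -18.15). ∠QHT = 55.8° gives HT at 96.90° from the x-axis; with |HT| = 9.9, T = (-0.1792, -8.323). Then |RT| = |T − R| = 8.325.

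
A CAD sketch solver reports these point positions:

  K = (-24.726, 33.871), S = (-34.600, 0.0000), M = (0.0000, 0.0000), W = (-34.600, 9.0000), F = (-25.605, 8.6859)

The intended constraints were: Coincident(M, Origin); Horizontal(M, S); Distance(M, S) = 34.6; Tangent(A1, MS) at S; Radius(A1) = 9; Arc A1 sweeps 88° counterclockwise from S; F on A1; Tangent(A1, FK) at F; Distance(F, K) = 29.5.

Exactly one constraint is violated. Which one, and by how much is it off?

Distance(F, K) = 29.5 — off by 4.30.

M = (0.00, 0.00) ✓; M.y = 0.00, S.y = 0.00 ✓; |MS| = 34.60 ✓; ∠(WS, SM) = 90.00° ✓; |WS| = 9.000 ✓; bearing(W→F) − bearing(W→S) = 88.00° ✓; |WF| = 9.000 ✓; ∠(WF, FK) = 90.00° ✓; |FK| = 25.20 ✗.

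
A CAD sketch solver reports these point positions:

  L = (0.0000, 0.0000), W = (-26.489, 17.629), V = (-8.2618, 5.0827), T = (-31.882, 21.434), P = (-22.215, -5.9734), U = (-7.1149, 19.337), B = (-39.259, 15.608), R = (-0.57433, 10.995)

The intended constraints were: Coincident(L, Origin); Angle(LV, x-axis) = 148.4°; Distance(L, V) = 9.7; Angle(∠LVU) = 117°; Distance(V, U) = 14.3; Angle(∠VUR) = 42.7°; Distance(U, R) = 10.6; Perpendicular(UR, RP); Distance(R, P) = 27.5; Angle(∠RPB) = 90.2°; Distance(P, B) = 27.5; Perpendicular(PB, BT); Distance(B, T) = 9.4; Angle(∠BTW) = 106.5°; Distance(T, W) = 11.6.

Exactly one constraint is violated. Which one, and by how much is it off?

Distance(T, W) = 11.6 — off by 5.00.

L = (0.00, 0.00) ✓; LV at 148.4° ✓; |LV| = 9.700 ✓; ∠LVU = 117.0° ✓; |VU| = 14.30 ✓; ∠VUR = 42.70° ✓; |UR| = 10.60 ✓; ∠(UR, RP) = 90.00° ✓; |RP| = 27.50 ✓; ∠RPB = 90.20° ✓; |PB| = 27.50 ✓; ∠(PB, BT) = 90.00° ✓; |BT| = 9.400 ✓; ∠BTW = 106.5° ✓; |TW| = 6.600 ✗.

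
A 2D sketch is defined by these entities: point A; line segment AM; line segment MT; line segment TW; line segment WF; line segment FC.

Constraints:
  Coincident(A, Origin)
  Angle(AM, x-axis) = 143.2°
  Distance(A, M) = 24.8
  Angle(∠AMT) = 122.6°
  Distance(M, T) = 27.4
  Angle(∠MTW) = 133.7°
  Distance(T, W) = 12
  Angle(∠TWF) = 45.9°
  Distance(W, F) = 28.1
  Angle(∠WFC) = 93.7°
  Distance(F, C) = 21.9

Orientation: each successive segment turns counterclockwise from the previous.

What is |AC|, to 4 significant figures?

39.53

A is at the origin; AM runs at 143.2° with length 24.8, so M = (-19.86, 14.86). ∠AMT = 122.6° gives MT at -159.4° from the x-axis; with |MT| = 27.4, T = (-45.51, 5.215). ∠MTW = 133.7° gives TW at -113.1° from the x-axis; with |TW| = 12.0, W = (-50.21, -5.823). ∠TWF = 45.9° gives WF at 21.00° from the x-axis; with |WF| = 28.1, F = (-23.98, 4.248). ∠WFC = 93.7° gives FC at 107.3° from the x-axis; with |FC| = 21.9, C = (-30.49, 25.16). Then |AC| = |C − A| = 39.53.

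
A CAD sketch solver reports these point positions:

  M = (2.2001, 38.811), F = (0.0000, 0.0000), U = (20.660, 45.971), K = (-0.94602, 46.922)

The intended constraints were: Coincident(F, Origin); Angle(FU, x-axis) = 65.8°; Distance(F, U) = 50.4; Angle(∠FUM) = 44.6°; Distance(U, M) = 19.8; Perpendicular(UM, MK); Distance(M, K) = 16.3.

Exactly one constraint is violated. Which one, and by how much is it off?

Distance(M, K) = 16.3 — off by 7.60.

F = (0.00, 0.00) ✓; FU at 65.80° ✓; |FU| = 50.40 ✓; ∠FUM = 44.60° ✓; |UM| = 19.80 ✓; ∠(UM, MK) = 90.00° ✓; |MK| = 8.700 ✗.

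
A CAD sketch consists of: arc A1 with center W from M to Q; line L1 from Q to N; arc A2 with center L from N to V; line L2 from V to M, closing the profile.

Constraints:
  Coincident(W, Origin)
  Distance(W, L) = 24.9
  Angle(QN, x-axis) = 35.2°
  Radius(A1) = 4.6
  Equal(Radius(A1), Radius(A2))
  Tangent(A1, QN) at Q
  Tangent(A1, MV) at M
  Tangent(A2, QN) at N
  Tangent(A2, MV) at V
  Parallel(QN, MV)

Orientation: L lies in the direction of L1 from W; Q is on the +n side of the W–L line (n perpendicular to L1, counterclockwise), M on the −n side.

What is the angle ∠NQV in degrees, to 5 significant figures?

20.278°

The slot axis is L1's direction at 35.2°, so u = (cos 35.2°, sin 35.2°) = (0.81714, 0.57643) and n = (−sin 35.2°, cos 35.2°) = (-0.57643, 0.81714). W is at the origin and L lies 24.9 along u from W, so L = 24.9·u = (20.347, 14.353). Tangency of A1 to both parallel lines with radius 4.6 puts Q and M at W ± 4.6·n: Q = (-2.6516, 3.7589), M = (2.6516, -3.7589). Equal radii place N and V the same way about L: N = L + 4.6·n = (17.695, 18.112), V = L − 4.6·n = (22.998, 10.594). Then cos ∠NQV = QN·QV / (|QN||QV|), giving 20.278°.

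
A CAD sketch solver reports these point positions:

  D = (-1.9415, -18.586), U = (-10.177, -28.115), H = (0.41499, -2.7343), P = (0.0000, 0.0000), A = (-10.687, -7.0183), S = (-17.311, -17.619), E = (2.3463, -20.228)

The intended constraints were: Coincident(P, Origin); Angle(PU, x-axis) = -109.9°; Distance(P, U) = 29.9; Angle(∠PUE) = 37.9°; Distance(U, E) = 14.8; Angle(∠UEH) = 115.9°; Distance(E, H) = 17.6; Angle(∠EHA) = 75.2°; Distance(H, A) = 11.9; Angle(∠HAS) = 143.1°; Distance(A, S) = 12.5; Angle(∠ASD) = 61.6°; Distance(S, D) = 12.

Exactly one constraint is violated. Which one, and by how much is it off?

Distance(S, D) = 12 — off by 3.40.

P = (0.00, 0.00) ✓; PU at -109.9° ✓; |PU| = 29.90 ✓; ∠PUE = 37.90° ✓; |UE| = 14.80 ✓; ∠UEH = 115.9° ✓; |EH| = 17.60 ✓; ∠EHA = 75.20° ✓; |HA| = 11.90 ✓; ∠HAS = 143.1° ✓; |AS| = 12.50 ✓; ∠ASD = 61.60° ✓; |SD| = 15.40 ✗.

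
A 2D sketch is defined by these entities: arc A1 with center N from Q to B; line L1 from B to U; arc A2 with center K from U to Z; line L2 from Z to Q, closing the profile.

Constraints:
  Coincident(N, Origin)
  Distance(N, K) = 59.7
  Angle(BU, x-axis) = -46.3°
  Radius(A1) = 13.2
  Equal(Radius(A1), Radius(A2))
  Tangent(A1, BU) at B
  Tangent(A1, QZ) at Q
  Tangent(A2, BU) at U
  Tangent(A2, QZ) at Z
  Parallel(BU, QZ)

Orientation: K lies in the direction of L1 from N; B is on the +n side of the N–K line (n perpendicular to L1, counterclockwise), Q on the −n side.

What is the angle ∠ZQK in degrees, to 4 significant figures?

12.47°

The slot axis is L1's direction at -46.3°, so u = (cos -46.3°, sin -46.3°) = (0.6909, -0.7230) and n = (−sin -46.3°, cos -46.3°) = (0.7230, 0.6909). N is at the origin and K lies 59.7 along u from N, so K = 59.7·u = (41.25, -43.16). Tangency of A1 to both parallel lines with radius 13.2 puts B and Q at N ± 13.2·n: B = (9.543, 9.120), Q = (-9.543, -9.120). Equal radii place U and Z the same way about K: U = K + 13.2·n = (50.79, -34.04), Z = K − 13.2·n = (31.70, -52.28). Then cos ∠ZQK = QZ·QK / (|QZ||QK|), giving 12.47°.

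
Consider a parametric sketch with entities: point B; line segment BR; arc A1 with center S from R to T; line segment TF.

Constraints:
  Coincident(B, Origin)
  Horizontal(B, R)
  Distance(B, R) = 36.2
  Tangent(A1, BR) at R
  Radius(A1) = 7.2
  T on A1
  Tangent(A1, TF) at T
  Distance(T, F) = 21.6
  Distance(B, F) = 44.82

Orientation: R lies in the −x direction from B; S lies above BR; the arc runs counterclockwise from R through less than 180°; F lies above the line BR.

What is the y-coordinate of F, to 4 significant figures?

29.80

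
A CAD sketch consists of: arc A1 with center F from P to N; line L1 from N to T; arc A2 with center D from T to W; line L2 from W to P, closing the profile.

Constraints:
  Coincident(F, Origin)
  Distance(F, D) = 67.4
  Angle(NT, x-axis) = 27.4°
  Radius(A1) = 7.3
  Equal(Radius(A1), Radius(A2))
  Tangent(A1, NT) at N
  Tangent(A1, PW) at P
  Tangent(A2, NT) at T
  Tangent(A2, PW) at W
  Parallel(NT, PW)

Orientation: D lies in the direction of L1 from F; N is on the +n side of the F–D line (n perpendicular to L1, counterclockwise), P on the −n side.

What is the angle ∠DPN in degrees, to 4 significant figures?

83.82°

The slot axis is L1's direction at 27.4°, so u = (cos 27.4°, sin 27.4°) = (0.8878, 0.4602) and n = (−sin 27.4°, cos 27.4°) = (-0.4602, 0.8878). F is at the origin and D lies 67.4 along u from F, so D = 67.4·u = (59.84, 31.02). Tangency of A1 to both parallel lines with radius 7.3 puts N and P at F ± 7.3·n: N = (-3.359, 6.481), P = (3.359, -6.481). Then cos ∠DPN = PD·PN / (|PD||PN|), giving 83.82°.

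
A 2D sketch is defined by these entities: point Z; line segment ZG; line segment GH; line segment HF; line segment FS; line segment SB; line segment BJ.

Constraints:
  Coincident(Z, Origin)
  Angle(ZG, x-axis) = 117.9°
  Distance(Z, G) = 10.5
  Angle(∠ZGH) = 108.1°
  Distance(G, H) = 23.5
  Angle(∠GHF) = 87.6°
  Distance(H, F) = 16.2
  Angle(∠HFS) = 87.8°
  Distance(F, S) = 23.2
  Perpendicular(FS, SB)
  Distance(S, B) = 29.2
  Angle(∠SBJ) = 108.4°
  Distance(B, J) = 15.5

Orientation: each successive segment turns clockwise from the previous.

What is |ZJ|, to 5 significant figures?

34.987

FS ⟂ SB, so SB runs at 131.40°; with |SB| = 29.2, B = (-14.130, 21.013). ∠SBJ = 108.4° gives BJ at 59.800° from the x-axis; with |BJ| = 15.5, J = (-6.3330, 34.410). Then |ZJ| = |J − Z| = 34.987.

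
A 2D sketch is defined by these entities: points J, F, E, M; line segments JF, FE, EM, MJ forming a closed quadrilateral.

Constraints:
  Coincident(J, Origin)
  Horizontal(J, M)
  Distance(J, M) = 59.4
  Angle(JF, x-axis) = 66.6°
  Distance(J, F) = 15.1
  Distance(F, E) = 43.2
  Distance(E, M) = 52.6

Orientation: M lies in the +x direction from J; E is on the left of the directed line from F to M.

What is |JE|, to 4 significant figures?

57.76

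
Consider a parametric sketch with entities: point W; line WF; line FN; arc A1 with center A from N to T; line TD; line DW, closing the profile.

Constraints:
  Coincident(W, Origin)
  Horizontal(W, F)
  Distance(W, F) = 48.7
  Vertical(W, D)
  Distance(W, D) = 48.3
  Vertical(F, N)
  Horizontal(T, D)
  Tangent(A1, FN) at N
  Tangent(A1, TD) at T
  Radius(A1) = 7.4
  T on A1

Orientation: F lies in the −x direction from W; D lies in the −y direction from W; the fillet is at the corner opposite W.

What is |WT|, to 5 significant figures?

63.550

W is at the origin; WF is horizontal with |WF| = 48.7 and F on the −x side, so F = (-48.700, 0.0000). WD is vertical with |WD| = 48.3 and D on the −y side, so D = (0.0000, -48.300). The virtual corner opposite W is at (-48.700, -48.300). Tangency of A1 to FN means the radius AN is perpendicular to FN and tangency of A1 to TD means the radius AT is perpendicular to TD, with radius 7.4, so the center A sits 7.4 in from both sides at A = (-41.300, -40.900). That places the tangent points at N = (-48.700, -40.900) on FN and T = (-41.300, -48.300) on TD. Then |WT| = |T − W| = 63.550.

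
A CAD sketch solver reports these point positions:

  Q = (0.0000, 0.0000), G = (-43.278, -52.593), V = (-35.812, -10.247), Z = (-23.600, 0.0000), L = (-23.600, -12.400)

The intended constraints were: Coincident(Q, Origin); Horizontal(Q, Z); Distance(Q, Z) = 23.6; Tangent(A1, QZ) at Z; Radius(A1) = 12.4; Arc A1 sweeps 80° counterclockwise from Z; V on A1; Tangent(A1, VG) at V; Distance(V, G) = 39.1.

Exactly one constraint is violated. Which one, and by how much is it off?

Distance(V, G) = 39.1 — off by 3.90.

Q = (0.00, 0.00) ✓; Q.y = 0.00, Z.y = 0.00 ✓; |QZ| = 23.60 ✓; ∠(LZ, ZQ) = 90.00° ✓; |LZ| = 12.40 ✓; bearing(L→V) − bearing(L→Z) = 80.00° ✓; |LV| = 12.40 ✓; ∠(LV, VG) = 90.00° ✓; |VG| = 43.00 ✗.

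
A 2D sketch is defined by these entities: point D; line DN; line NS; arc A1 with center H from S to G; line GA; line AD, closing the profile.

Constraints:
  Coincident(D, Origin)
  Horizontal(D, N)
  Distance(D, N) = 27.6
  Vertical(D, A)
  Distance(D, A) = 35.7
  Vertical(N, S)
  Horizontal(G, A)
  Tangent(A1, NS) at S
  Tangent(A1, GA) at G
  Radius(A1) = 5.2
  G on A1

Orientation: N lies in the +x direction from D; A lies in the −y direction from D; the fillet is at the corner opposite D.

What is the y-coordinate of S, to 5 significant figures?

-30.500

D is at the origin; D and N share the same y with |DN| = 27.6 and N on the +x side, so N = (27.600, 0.0000). DA is vertical with |DA| = 35.7 and A on the −y side, so A = (0.0000, -35.700). The virtual corner opposite D is at (27.600, -35.700). A1 meets NS tangentially, so HS is at right angles to NS and A1 meets GA tangentially, so HG is at right angles to GA, with radius 5.2, so the center H sits 5.2 in from both sides at H = (22.400, -30.500). That places the tangent points at S = (27.600, -30.500) on NS and G = (22.400, -35.700) on GA. So S.y = -30.500.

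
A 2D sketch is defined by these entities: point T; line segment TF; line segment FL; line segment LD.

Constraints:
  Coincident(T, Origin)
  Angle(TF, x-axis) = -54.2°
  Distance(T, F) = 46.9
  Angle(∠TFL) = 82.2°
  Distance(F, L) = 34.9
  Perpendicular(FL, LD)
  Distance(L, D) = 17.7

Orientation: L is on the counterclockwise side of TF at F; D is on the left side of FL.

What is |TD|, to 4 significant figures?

40.52

T is at the origin; TF runs at -54.2° with length 46.9, so F = 46.9·(cos -54.2°, sin -54.2°) = (27.43, -38.04). ∠TFL = 82.2°, so FL runs at -54.2° + (180° − 82.2°) = 43.60° from the x-axis; with |FL| = 34.9, L = F + 34.9·(cos 43.60°, sin 43.60°) = (52.71, -13.97). The perpendicularity gives LD at right angles to FL; with |LD| = 17.7 on the left of FL, D = L + 17.7·(-0.6896, 0.7242) = (40.50, -1.153). Then |TD| = |D − T| = 40.52.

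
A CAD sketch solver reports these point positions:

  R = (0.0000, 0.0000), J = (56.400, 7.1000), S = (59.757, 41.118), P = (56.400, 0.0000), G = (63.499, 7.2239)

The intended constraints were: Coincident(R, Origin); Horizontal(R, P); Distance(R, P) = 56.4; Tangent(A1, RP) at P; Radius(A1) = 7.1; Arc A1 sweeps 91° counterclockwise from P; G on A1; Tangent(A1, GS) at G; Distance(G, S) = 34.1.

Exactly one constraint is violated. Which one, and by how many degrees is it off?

Tangent(A1, GS) at G — off by 5.30°.

R = (0.00, 0.00) ✓; R.y = 0.00, P.y = 0.00 ✓; |RP| = 56.40 ✓; ∠(JP, PR) = 90.00° ✓; |JP| = 7.100 ✓; bearing(J→G) − bearing(J→P) = 91.00° ✓; |JG| = 7.100 ✓; ∠(JG, GS) = 84.70° ✗; |GS| = 34.10 ✓.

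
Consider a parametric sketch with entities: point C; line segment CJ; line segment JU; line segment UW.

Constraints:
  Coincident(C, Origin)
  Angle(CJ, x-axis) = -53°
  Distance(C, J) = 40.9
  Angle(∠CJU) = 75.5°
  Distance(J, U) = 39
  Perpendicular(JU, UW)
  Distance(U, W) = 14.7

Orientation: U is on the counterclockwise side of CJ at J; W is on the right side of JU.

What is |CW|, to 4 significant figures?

61.44

C is at the origin; CJ runs at -53.0° with length 40.9, so J = 40.9·(cos -53.0°, sin -53.0°) = (24.61, -32.66). ∠CJU = 75.5°, so JU runs at -53.0° + (180° − 75.5°) = 51.50° from the x-axis; with |JU| = 39.0, U = J + 39.0·(cos 51.50°, sin 51.50°) = (48.89, -2.142). The perpendicularity gives UW at right angles to JU; with |UW| = 14.7 on the right of JU, W = U + 14.7·(0.7826, -0.6225) = (60.40, -11.29). Then |CW| = |W − C| = 61.44.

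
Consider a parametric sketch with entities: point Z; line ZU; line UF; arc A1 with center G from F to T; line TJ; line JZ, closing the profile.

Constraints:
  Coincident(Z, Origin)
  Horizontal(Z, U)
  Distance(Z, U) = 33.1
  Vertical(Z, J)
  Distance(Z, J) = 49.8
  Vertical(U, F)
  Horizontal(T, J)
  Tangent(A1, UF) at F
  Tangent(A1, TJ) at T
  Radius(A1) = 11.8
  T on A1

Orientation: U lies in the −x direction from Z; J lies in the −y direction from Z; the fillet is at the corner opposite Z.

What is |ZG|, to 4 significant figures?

43.56

Z and J share the same x with |ZJ| = 49.8 and J on the −y side, so J = (0.000, -49.80). The virtual corner opposite Z is at (-33.10, -49.80). Since A1 is tangent to UF there, GF ⟂ UF and since A1 is tangent to TJ there, GT ⟂ TJ, with radius 11.8, so the center G sits 11.8 in from both sides at G = (-21.30, -38.00). Then |ZG| = |G − Z| = 43.56.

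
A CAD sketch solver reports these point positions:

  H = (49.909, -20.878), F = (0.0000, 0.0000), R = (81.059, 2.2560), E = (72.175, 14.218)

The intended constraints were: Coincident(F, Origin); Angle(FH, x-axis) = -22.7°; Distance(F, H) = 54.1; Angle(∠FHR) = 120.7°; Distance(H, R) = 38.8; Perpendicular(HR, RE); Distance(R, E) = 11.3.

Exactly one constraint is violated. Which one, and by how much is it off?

Distance(R, E) = 11.3 — off by 3.60.

F = (0.00, 0.00) ✓; FH at -22.70° ✓; |FH| = 54.10 ✓; ∠FHR = 120.7° ✓; |HR| = 38.80 ✓; ∠(HR, RE) = 90.00° ✓; |RE| = 14.90 ✗.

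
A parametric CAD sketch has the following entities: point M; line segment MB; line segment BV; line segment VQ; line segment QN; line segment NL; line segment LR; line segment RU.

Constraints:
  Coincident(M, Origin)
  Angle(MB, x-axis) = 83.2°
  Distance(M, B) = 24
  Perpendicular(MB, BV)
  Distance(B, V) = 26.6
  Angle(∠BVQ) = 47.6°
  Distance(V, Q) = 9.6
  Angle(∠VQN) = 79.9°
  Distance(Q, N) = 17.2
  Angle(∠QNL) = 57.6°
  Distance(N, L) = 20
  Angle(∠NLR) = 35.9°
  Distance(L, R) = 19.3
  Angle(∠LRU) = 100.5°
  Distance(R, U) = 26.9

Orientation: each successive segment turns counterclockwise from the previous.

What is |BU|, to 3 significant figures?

13.8

M is at the origin; MB runs at 83.2° with length 24.0, so B = (2.84, 23.8). The perpendicularity gives BV at right angles to MB, so BV runs at 173°; with |BV| = 26.6, V = (-23.6, 27.0). ∠BVQ = 47.6° gives VQ at -54.4° from the x-axis; with |VQ| = 9.6, Q = (-18.0, 19.2). ∠VQN = 79.9° gives QN at 45.7° from the x-axis; with |QN| = 17.2, N = (-5.97, 31.5). ∠QNL = 57.6° gives NL at 168° from the x-axis; with |NL| = 20.0, L = (-25.5, 35.6). ∠NLR = 35.9° gives LR at -47.8° from the x-axis; with |LR| = 19.3, R = (-12.6, 21.3). ∠LRU = 100.5° gives RU at 31.7° from the x-axis; with |RU| = 26.9, U = (10.3, 35.4). Then |BU| = |U − B| = 13.8.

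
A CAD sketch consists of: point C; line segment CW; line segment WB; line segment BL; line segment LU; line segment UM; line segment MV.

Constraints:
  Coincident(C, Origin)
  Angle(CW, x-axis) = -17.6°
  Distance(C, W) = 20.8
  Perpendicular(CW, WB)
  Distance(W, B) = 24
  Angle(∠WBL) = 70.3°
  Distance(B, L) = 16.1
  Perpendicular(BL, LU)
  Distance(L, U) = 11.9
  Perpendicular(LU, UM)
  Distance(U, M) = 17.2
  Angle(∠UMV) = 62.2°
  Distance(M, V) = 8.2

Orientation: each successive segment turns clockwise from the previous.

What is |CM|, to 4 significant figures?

29.01

C is at the origin; CW runs at -17.6° with length 20.8, so W = (19.83, -6.289). CW ⟂ WB, so WB runs at -107.6°; with |WB| = 24.0, B = (12.57, -29.17). ∠WBL = 70.3° gives BL at 142.7° from the x-axis; with |BL| = 16.1, L = (-0.2376, -19.41). BL is perpendicular to LU, so LU runs at 52.70°; with |LU| = 11.9, U = (6.974, -9.943). The perpendicularity gives UM at right angles to LU, so UM runs at -37.30°; with |UM| = 17.2, M = (20.66, -20.37). Then |CM| = |M − C| = 29.01.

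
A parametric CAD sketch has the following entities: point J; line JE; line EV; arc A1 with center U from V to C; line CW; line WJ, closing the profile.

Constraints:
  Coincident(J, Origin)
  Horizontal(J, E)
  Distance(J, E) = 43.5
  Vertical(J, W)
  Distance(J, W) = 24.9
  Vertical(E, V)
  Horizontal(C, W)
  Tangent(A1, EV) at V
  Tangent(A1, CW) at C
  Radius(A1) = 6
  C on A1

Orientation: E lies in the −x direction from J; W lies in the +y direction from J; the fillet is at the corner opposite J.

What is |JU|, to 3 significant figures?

42.0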